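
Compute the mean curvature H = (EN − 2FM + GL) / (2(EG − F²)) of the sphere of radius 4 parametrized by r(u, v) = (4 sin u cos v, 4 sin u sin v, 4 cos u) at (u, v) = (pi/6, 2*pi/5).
H = -1/4

With E = 16, F = 0, G = 16*sin(u)^2, L = -4*sin(u)/Abs(sin(u)), M = 0, N = -4*sin(u)^3/Abs(sin(u)), assemble
  H = (EN − 2FM + GL) / (2(EG − F²)) = -sin(u)/(4*Abs(sin(u))).
At (u, v) = (pi/6, 2*pi/5): H = -1/4.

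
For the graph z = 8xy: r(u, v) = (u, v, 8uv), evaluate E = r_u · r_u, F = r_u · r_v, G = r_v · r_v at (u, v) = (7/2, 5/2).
E = 401;  F = 560;  G = 785

Partials: r_u = (1, 0, 8*v), r_v = (0, 1, 8*u). As functions of (u, v):
  E = r_u · r_u = 64*v^2 + 1,
  F = r_u · r_v = 64*u*v,
  G = r_v · r_v = 64*u^2 + 1.
Evaluating at (u, v) = (7/2, 5/2): E = 401, F = 560, G = 785.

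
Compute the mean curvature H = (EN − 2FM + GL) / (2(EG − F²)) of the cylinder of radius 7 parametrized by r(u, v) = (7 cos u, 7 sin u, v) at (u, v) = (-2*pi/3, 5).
H = -1/14

With E = 49, F = 0, G = 1, L = -7, M = 0, N = 0, assemble
  H = (EN − 2FM + GL) / (2(EG − F²)) = -1/14.
At (u, v) = (-2*pi/3, 5): H = -1/14.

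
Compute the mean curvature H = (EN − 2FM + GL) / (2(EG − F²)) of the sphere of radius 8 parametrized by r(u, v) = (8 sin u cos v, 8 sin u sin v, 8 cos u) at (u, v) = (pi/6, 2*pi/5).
H = -1/8

With E = 64, F = 0, G = 64*sin(u)^2, L = -8*sin(u)/Abs(sin(u)), M = 0, N = -8*sin(u)^3/Abs(sin(u)), assemble
  H = (EN − 2FM + GL) / (2(EG − F²)) = -sin(u)/(8*Abs(sin(u))).
At (u, v) = (pi/6, 2*pi/5): H = -1/8.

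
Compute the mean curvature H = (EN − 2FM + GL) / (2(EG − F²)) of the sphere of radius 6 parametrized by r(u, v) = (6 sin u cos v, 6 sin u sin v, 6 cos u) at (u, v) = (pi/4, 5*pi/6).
H = -1/6

With E = 36, F = 0, G = 36*sin(u)^2, L = -6*sin(u)/Abs(sin(u)), M = 0, N = -6*sin(u)^3/Abs(sin(u)), assemble
  H = (EN − 2FM + GL) / (2(EG − F²)) = -sin(u)/(6*Abs(sin(u))).
At (u, v) = (pi/4, 5*pi/6): H = -1/6.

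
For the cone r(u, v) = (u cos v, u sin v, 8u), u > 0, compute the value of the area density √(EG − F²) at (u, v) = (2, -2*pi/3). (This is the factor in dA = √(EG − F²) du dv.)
√(EG − F²)|_{(2, -2*pi/3)} = 2*sqrt(65)

E = 65, F = 0, G = u^2, so EG − F² = 65*u^2. Taking the positive square root: √(EG − F²) = sqrt(65)*Abs(u). At (u, v) = (2, -2*pi/3): 2*sqrt(65).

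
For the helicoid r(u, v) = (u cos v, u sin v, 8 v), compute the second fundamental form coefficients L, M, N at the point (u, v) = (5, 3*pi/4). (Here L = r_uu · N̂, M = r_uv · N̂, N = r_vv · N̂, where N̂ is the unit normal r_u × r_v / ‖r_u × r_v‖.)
L = 0;  M = -8*sqrt(89)/89;  N = 0

Compute the unit normal N̂(u, v) = (8*sin(v)/sqrt(u^2 + 64), -8*cos(v)/sqrt(u^2 + 64), u/sqrt(u^2 + 64)), and the second partials r_uu, r_uv, r_vv. Take dot products:
  L(u, v) = r_uu · N̂ = 0,
  M(u, v) = r_uv · N̂ = -8/sqrt(u^2 + 64),
  N(u, v) = r_vv · N̂ = 0.
Evaluating at (u, v) = (5, 3*pi/4):
  L = 0, M = -8*sqrt(89)/89, N = 0.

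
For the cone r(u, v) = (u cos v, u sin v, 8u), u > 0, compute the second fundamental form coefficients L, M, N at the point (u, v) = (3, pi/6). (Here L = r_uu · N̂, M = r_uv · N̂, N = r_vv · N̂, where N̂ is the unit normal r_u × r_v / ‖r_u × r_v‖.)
L = 0;  M = 0;  N = 24*sqrt(65)/65

Compute the unit normal N̂(u, v) = (-8*sqrt(65)*u*cos(v)/(65*Abs(u)), -8*sqrt(65)*u*sin(v)/(65*Abs(u)), sqrt(65)*u/(65*Abs(u))), and the second partials r_uu, r_uv, r_vv. Take dot products:
  L(u, v) = r_uu · N̂ = 0,
  M(u, v) = r_uv · N̂ = 0,
  N(u, v) = r_vv · N̂ = 8*sqrt(65)*u^2/(65*Abs(u)).
Evaluating at (u, v) = (3, pi/6):
  L = 0, M = 0, N = 24*sqrt(65)/65.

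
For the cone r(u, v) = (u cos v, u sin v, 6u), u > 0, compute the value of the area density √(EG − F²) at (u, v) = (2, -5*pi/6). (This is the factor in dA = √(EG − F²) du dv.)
√(EG − F²)|_{(2, -5*pi/6)} = 2*sqrt(37)

E = 37, F = 0, G = u^2, so EG − F² = 37*u^2. Taking the positive square root: √(EG − F²) = sqrt(37)*Abs(u). At (u, v) = (2, -5*pi/6): 2*sqrt(37).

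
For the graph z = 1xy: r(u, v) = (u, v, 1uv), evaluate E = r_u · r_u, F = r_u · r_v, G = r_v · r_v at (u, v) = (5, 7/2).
E = 53/4;  F = 35/2;  G = 26

Partials: r_u = (1, 0, v), r_v = (0, 1, u). As functions of (u, v):
  E = r_u · r_u = v^2 + 1,
  F = r_u · r_v = u*v,
  G = r_v · r_v = u^2 + 1.
Evaluating at (u, v) = (5, 7/2): E = 53/4, F = 35/2, G = 26.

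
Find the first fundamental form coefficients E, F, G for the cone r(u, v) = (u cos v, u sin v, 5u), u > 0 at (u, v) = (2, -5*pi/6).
E = 26;  F = 0;  G = 4

Partials: r_u = (cos(v), sin(v), 5), r_v = (-u*sin(v), u*cos(v), 0). As functions of (u, v):
  E = r_u · r_u = 26,
  F = r_u · r_v = 0,
  G = r_v · r_v = u^2.
Evaluating at (u, v) = (2, -5*pi/6): E = 26, F = 0, G = 4.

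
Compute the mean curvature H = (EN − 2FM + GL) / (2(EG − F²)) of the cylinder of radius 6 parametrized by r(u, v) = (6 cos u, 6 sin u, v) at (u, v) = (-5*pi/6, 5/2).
H = -1/12

With E = 36, F = 0, G = 1, L = -6, M = 0, N = 0, assemble
  H = (EN − 2FM + GL) / (2(EG − F²)) = -1/12.
At (u, v) = (-5*pi/6, 5/2): H = -1/12.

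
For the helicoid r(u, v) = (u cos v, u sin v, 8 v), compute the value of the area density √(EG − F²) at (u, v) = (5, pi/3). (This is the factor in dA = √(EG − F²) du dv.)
√(EG − F²)|_{(5, pi/3)} = sqrt(89)

E = 1, F = 0, G = u^2 + 64, so EG − F² = u^2 + 64. Taking the positive square root: √(EG − F²) = sqrt(u^2 + 64). At (u, v) = (5, pi/3): sqrt(89).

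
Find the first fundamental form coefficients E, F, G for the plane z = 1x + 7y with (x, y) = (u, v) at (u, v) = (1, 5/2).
E = 2;  F = 7;  G = 50

Partials: r_u = (1, 0, 1), r_v = (0, 1, 7). As functions of (u, v):
  E = r_u · r_u = 2,
  F = r_u · r_v = 7,
  G = r_v · r_v = 50.
Evaluating at (u, v) = (1, 5/2): E = 2, F = 7, G = 50.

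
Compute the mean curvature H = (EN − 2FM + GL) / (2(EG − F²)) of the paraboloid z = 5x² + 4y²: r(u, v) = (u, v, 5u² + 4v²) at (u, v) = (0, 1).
H = 329*sqrt(65)/4225

With E = 100*u^2 + 1, F = 80*u*v, G = 64*v^2 + 1, L = 10/sqrt(100*u^2 + 64*v^2 + 1), M = 0, N = 8/sqrt(100*u^2 + 64*v^2 + 1), assemble
  H = (EN − 2FM + GL) / (2(EG − F²)) = (400*u^2 + 320*v^2 + 9)/(100*u^2 + 64*v^2 + 1)^(3/2).
At (u, v) = (0, 1): H = 329*sqrt(65)/4225.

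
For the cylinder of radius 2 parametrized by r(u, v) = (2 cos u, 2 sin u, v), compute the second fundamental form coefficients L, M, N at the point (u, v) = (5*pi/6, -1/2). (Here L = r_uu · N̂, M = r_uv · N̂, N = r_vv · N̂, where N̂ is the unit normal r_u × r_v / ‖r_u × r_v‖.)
L = -2;  M = 0;  N = 0

Compute the unit normal N̂(u, v) = (cos(u), sin(u), 0), and the second partials r_uu, r_uv, r_vv. Take dot products:
  L(u, v) = r_uu · N̂ = -2,
  M(u, v) = r_uv · N̂ = 0,
  N(u, v) = r_vv · N̂ = 0.
Evaluating at (u, v) = (5*pi/6, -1/2):
  L = -2, M = 0, N = 0.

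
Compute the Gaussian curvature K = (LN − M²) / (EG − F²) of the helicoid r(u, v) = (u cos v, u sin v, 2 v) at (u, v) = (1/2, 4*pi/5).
K = -64/289

Coefficients of the first fundamental form: E = 1, F = 0, G = u^2 + 4.
Coefficients of the second fundamental form: L = 0, M = -2/sqrt(u^2 + 4), N = 0.
Assemble K = (LN − M²)/(EG − F²) = -4/(u^2 + 4)^2. At (u, v) = (1/2, 4*pi/5): K = -64/289.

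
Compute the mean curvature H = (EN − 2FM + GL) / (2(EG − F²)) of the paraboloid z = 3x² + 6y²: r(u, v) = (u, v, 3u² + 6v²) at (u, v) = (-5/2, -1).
H = 1791*sqrt(370)/136900

With E = 36*u^2 + 1, F = 72*u*v, G = 144*v^2 + 1, L = 6/sqrt(36*u^2 + 144*v^2 + 1), M = 0, N = 12/sqrt(36*u^2 + 144*v^2 + 1), assemble
  H = (EN − 2FM + GL) / (2(EG − F²)) = 9*(24*u^2 + 48*v^2 + 1)/(36*u^2 + 144*v^2 + 1)^(3/2).
At (u, v) = (-5/2, -1): H = 1791*sqrt(370)/136900.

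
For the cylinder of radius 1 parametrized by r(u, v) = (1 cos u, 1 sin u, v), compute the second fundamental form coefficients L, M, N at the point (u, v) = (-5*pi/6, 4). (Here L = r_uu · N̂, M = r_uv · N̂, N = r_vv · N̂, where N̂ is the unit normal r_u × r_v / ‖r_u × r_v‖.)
L = -1;  M = 0;  N = 0

Compute the unit normal N̂(u, v) = (cos(u), sin(u), 0), and the second partials r_uu, r_uv, r_vv. Take dot products:
  L(u, v) = r_uu · N̂ = -1,
  M(u, v) = r_uv · N̂ = 0,
  N(u, v) = r_vv · N̂ = 0.
Evaluating at (u, v) = (-5*pi/6, 4):
  L = -1, M = 0, N = 0.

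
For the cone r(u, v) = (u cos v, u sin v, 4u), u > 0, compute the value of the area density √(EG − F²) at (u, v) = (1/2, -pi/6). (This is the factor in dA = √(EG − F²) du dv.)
√(EG − F²)|_{(1/2, -pi/6)} = sqrt(17)/2

E = 17, F = 0, G = u^2, so EG − F² = 17*u^2. Taking the positive square root: √(EG − F²) = sqrt(17)*Abs(u). At (u, v) = (1/2, -pi/6): sqrt(17)/2.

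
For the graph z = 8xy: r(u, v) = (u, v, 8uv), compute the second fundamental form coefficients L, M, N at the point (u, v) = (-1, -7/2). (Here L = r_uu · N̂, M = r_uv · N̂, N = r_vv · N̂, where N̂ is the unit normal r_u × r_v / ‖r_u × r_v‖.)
L = 0;  M = 8*sqrt(849)/849;  N = 0

Compute the unit normal N̂(u, v) = (-8*v/sqrt(64*u^2 + 64*v^2 + 1), -8*u/sqrt(64*u^2 + 64*v^2 + 1), 1/sqrt(64*u^2 + 64*v^2 + 1)), and the second partials r_uu, r_uv, r_vv. Take dot products:
  L(u, v) = r_uu · N̂ = 0,
  M(u, v) = r_uv · N̂ = 8/sqrt(64*u^2 + 64*v^2 + 1),
  N(u, v) = r_vv · N̂ = 0.
Evaluating at (u, v) = (-1, -7/2):
  L = 0, M = 8*sqrt(849)/849, N = 0.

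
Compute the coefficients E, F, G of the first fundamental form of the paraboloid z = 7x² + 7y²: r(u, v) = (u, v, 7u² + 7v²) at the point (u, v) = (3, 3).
E = 1765;  F = 1764;  G = 1765

Partials: r_u = (1, 0, 14*u), r_v = (0, 1, 14*v). As functions of (u, v):
  E = r_u · r_u = 196*u^2 + 1,
  F = r_u · r_v = 196*u*v,
  G = r_v · r_v = 196*v^2 + 1.
Evaluating at (u, v) = (3, 3): E = 1765, F = 1764, G = 1765.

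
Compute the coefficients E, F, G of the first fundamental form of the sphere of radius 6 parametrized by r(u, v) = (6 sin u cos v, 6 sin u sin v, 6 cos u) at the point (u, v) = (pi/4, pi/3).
E = 36;  F = 0;  G = 18

Partials: r_u = (6*cos(u)*cos(v), 6*sin(v)*cos(u), -6*sin(u)), r_v = (-6*sin(u)*sin(v), 6*sin(u)*cos(v), 0). As functions of (u, v):
  E = r_u · r_u = 36,
  F = r_u · r_v = 0,
  G = r_v · r_v = 36*sin(u)^2.
Evaluating at (u, v) = (pi/4, pi/3): E = 36, F = 0, G = 18.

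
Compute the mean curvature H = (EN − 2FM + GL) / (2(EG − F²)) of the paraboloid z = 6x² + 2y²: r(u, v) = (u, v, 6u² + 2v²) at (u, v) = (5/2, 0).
H = 1808*sqrt(901)/811801

With E = 144*u^2 + 1, F = 48*u*v, G = 16*v^2 + 1, L = 12/sqrt(144*u^2 + 16*v^2 + 1), M = 0, N = 4/sqrt(144*u^2 + 16*v^2 + 1), assemble
  H = (EN − 2FM + GL) / (2(EG − F²)) = 8*(36*u^2 + 12*v^2 + 1)/(144*u^2 + 16*v^2 + 1)^(3/2).
At (u, v) = (5/2, 0): H = 1808*sqrt(901)/811801.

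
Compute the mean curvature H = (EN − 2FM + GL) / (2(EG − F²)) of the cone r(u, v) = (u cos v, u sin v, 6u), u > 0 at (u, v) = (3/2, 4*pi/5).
H = 2*sqrt(37)/37

With E = 37, F = 0, G = u^2, L = 0, M = 0, N = 6*sqrt(37)*u^2/(37*Abs(u)), assemble
  H = (EN − 2FM + GL) / (2(EG − F²)) = 3*sqrt(37)/(37*Abs(u)).
At (u, v) = (3/2, 4*pi/5): H = 2*sqrt(37)/37.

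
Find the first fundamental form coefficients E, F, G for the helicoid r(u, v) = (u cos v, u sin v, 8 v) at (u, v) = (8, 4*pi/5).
E = 1;  F = 0;  G = 128

Partials: r_u = (cos(v), sin(v), 0), r_v = (-u*sin(v), u*cos(v), 8). As functions of (u, v):
  E = r_u · r_u = 1,
  F = r_u · r_v = 0,
  G = r_v · r_v = u^2 + 64.
Evaluating at (u, v) = (8, 4*pi/5): E = 1, F = 0, G = 128.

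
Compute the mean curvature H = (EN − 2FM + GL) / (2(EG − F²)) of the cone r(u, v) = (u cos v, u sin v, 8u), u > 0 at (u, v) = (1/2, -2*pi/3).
H = 8*sqrt(65)/65

With E = 65, F = 0, G = u^2, L = 0, M = 0, N = 8*sqrt(65)*u^2/(65*Abs(u)), assemble
  H = (EN − 2FM + GL) / (2(EG − F²)) = 4*sqrt(65)/(65*Abs(u)).
At (u, v) = (1/2, -2*pi/3): H = 8*sqrt(65)/65.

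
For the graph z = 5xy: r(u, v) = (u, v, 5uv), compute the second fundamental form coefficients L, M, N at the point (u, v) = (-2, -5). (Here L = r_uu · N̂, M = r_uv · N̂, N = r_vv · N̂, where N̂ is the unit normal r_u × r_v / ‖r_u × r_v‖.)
L = 0;  M = 5*sqrt(6)/66;  N = 0

Compute the unit normal N̂(u, v) = (-5*v/sqrt(25*u^2 + 25*v^2 + 1), -5*u/sqrt(25*u^2 + 25*v^2 + 1), 1/sqrt(25*u^2 + 25*v^2 + 1)), and the second partials r_uu, r_uv, r_vv. Take dot products:
  L(u, v) = r_uu · N̂ = 0,
  M(u, v) = r_uv · N̂ = 5/sqrt(25*u^2 + 25*v^2 + 1),
  N(u, v) = r_vv · N̂ = 0.
Evaluating at (u, v) = (-2, -5):
  L = 0, M = 5*sqrt(6)/66, N = 0.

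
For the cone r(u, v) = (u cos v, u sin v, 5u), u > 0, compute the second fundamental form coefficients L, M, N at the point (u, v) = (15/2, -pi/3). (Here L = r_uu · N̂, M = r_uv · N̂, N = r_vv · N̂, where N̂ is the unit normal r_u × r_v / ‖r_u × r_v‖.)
L = 0;  M = 0;  N = 75*sqrt(26)/52

Compute the unit normal N̂(u, v) = (-5*sqrt(26)*u*cos(v)/(26*Abs(u)), -5*sqrt(26)*u*sin(v)/(26*Abs(u)), sqrt(26)*u/(26*Abs(u))), and the second partials r_uu, r_uv, r_vv. Take dot products:
  L(u, v) = r_uu · N̂ = 0,
  M(u, v) = r_uv · N̂ = 0,
  N(u, v) = r_vv · N̂ = 5*sqrt(26)*u^2/(26*Abs(u)).
Evaluating at (u, v) = (15/2, -pi/3):
  L = 0, M = 0, N = 75*sqrt(26)/52.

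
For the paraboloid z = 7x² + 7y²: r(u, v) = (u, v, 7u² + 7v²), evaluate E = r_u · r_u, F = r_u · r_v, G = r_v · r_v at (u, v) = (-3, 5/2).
E = 1765;  F = -1470;  G = 1226

Partials: r_u = (1, 0, 14*u), r_v = (0, 1, 14*v). As functions of (u, v):
  E = r_u · r_u = 196*u^2 + 1,
  F = r_u · r_v = 196*u*v,
  G = r_v · r_v = 196*v^2 + 1.
Evaluating at (u, v) = (-3, 5/2): E = 1765, F = -1470, G = 1226.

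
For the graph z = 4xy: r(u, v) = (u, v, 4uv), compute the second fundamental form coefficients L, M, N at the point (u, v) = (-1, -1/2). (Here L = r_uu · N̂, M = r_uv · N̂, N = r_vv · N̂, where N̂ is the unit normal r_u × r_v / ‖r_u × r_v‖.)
L = 0;  M = 4*sqrt(21)/21;  N = 0

Compute the unit normal N̂(u, v) = (-4*v/sqrt(16*u^2 + 16*v^2 + 1), -4*u/sqrt(16*u^2 + 16*v^2 + 1), 1/sqrt(16*u^2 + 16*v^2 + 1)), and the second partials r_uu, r_uv, r_vv. Take dot products:
  L(u, v) = r_uu · N̂ = 0,
  M(u, v) = r_uv · N̂ = 4/sqrt(16*u^2 + 16*v^2 + 1),
  N(u, v) = r_vv · N̂ = 0.
Evaluating at (u, v) = (-1, -1/2):
  L = 0, M = 4*sqrt(21)/21, N = 0.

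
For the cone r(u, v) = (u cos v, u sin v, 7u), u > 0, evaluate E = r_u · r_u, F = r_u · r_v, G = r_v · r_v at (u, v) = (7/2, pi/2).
E = 50;  F = 0;  G = 49/4

Partials: r_u = (cos(v), sin(v), 7), r_v = (-u*sin(v), u*cos(v), 0). As functions of (u, v):
  E = r_u · r_u = 50,
  F = r_u · r_v = 0,
  G = r_v · r_v = u^2.
Evaluating at (u, v) = (7/2, pi/2): E = 50, F = 0, G = 49/4.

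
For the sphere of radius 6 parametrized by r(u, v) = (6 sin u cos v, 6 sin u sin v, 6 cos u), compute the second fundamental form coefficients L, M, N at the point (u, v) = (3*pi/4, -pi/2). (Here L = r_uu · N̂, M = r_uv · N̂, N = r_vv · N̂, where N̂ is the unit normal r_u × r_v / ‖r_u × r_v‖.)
L = -6;  M = 0;  N = -3

Compute the unit normal N̂(u, v) = (sin(u)^2*cos(v)/Abs(sin(u)), sin(u)^2*sin(v)/Abs(sin(u)), sin(2*u)/(2*Abs(sin(u)))), and the second partials r_uu, r_uv, r_vv. Take dot products:
  L(u, v) = r_uu · N̂ = -6*sin(u)/Abs(sin(u)),
  M(u, v) = r_uv · N̂ = 0,
  N(u, v) = r_vv · N̂ = -6*sin(u)^3/Abs(sin(u)).
Evaluating at (u, v) = (3*pi/4, -pi/2):
  L = -6, M = 0, N = -3.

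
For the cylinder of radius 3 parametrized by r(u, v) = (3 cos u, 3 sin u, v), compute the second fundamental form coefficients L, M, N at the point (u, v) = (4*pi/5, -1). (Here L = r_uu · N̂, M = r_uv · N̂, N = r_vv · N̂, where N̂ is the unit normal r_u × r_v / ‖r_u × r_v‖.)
L = -3;  M = 0;  N = 0

Compute the unit normal N̂(u, v) = (cos(u), sin(u), 0), and the second partials r_uu, r_uv, r_vv. Take dot products:
  L(u, v) = r_uu · N̂ = -3,
  M(u, v) = r_uv · N̂ = 0,
  N(u, v) = r_vv · N̂ = 0.
Evaluating at (u, v) = (4*pi/5, -1):
  L = -3, M = 0, N = 0.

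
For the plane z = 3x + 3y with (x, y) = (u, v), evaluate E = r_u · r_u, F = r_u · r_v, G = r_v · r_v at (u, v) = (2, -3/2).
E = 10;  F = 9;  G = 10

Partials: r_u = (1, 0, 3), r_v = (0, 1, 3). As functions of (u, v):
  E = r_u · r_u = 10,
  F = r_u · r_v = 9,
  G = r_v · r_v = 10.
Evaluating at (u, v) = (2, -3/2): E = 10, F = 9, G = 10.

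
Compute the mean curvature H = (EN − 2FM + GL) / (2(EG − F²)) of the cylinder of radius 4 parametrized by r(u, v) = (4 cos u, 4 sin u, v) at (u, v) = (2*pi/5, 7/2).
H = -1/8

With E = 16, F = 0, G = 1, L = -4, M = 0, N = 0, assemble
  H = (EN − 2FM + GL) / (2(EG − F²)) = -1/8.
At (u, v) = (2*pi/5, 7/2): H = -1/8.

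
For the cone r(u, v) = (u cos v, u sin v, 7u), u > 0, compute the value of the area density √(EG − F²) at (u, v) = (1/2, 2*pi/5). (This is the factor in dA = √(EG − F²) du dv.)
√(EG − F²)|_{(1/2, 2*pi/5)} = 5*sqrt(2)/2

E = 50, F = 0, G = u^2, so EG − F² = 50*u^2. Taking the positive square root: √(EG − F²) = 5*sqrt(2)*Abs(u). At (u, v) = (1/2, 2*pi/5): 5*sqrt(2)/2.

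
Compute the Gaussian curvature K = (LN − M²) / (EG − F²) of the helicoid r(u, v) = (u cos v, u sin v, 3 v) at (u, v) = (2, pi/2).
K = -9/169

Coefficients of the first fundamental form: E = 1, F = 0, G = u^2 + 9.
Coefficients of the second fundamental form: L = 0, M = -3/sqrt(u^2 + 9), N = 0.
Assemble K = (LN − M²)/(EG − F²) = -9/(u^2 + 9)^2. At (u, v) = (2, pi/2): K = -9/169.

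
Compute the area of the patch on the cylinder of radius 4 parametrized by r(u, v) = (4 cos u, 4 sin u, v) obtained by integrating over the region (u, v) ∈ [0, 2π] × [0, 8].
Area = 64*pi

Area = ∫∫ √(EG − F²) du dv with √(EG − F²) = 4. Integrating over [0, 2π] × [0, 8] gives 64*pi.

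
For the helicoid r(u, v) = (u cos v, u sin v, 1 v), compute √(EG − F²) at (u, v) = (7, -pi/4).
√(EG − F²)|_{(7, -pi/4)} = 5*sqrt(2)

E = 1, F = 0, G = u^2 + 1; EG − F² = u^2 + 1; √(EG − F²) = sqrt(u^2 + 1). At the given point: 5*sqrt(2).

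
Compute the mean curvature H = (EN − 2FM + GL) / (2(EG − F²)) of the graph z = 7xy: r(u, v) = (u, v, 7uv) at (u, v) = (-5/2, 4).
H = 5488*sqrt(485)/1270215

With E = 49*v^2 + 1, F = 49*u*v, G = 49*u^2 + 1, L = 0, M = 7/sqrt(49*u^2 + 49*v^2 + 1), N = 0, assemble
  H = (EN − 2FM + GL) / (2(EG − F²)) = -343*u*v/(49*u^2 + 49*v^2 + 1)^(3/2).
At (u, v) = (-5/2, 4): H = 5488*sqrt(485)/1270215.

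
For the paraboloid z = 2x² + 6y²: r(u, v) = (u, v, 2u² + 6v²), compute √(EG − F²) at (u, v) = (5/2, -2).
√(EG − F²)|_{(5/2, -2)} = sqrt(677)

E = 16*u^2 + 1, F = 48*u*v, G = 144*v^2 + 1; EG − F² = 16*u^2 + 144*v^2 + 1; √(EG − F²) = sqrt(16*u^2 + 144*v^2 + 1). At the given point: sqrt(677).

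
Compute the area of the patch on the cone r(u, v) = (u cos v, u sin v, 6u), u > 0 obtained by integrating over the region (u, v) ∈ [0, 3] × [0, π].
Area = 9*sqrt(37)*pi/2

Area = ∫∫ √(EG − F²) du dv with √(EG − F²) = sqrt(37)*Abs(u). Integrating over [0, 3] × [0, π] gives 9*sqrt(37)*pi/2.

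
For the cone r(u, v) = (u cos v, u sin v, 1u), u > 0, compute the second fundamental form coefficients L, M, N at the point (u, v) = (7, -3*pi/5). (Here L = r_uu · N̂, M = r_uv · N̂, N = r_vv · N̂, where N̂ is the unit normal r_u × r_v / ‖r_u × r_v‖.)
L = 0;  M = 0;  N = 7*sqrt(2)/2

Compute the unit normal N̂(u, v) = (-sqrt(2)*u*cos(v)/(2*Abs(u)), -sqrt(2)*u*sin(v)/(2*Abs(u)), sqrt(2)*u/(2*Abs(u))), and the second partials r_uu, r_uv, r_vv. Take dot products:
  L(u, v) = r_uu · N̂ = 0,
  M(u, v) = r_uv · N̂ = 0,
  N(u, v) = r_vv · N̂ = sqrt(2)*u^2/(2*Abs(u)).
Evaluating at (u, v) = (7, -3*pi/5):
  L = 0, M = 0, N = 7*sqrt(2)/2.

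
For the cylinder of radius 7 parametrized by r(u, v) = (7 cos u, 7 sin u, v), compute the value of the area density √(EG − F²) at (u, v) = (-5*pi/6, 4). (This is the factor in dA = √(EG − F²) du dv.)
√(EG − F²)|_{(-5*pi/6, 4)} = 7

E = 49, F = 0, G = 1, so EG − F² = 49. Taking the positive square root: √(EG − F²) = 7. At (u, v) = (-5*pi/6, 4): 7.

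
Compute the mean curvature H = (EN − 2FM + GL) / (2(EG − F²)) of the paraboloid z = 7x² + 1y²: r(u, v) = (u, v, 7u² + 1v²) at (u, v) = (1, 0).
H = 204*sqrt(197)/38809

With E = 196*u^2 + 1, F = 28*u*v, G = 4*v^2 + 1, L = 14/sqrt(196*u^2 + 4*v^2 + 1), M = 0, N = 2/sqrt(196*u^2 + 4*v^2 + 1), assemble
  H = (EN − 2FM + GL) / (2(EG − F²)) = 4*(49*u^2 + 7*v^2 + 2)/(196*u^2 + 4*v^2 + 1)^(3/2).
At (u, v) = (1, 0): H = 204*sqrt(197)/38809.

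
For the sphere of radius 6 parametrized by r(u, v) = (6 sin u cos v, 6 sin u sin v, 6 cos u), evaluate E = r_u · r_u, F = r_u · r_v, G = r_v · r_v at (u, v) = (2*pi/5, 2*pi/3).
E = 36;  F = 0;  G = 9*sqrt(5)/2 + 45/2

Partials: r_u = (6*cos(u)*cos(v), 6*sin(v)*cos(u), -6*sin(u)), r_v = (-6*sin(u)*sin(v), 6*sin(u)*cos(v), 0). As functions of (u, v):
  E = r_u · r_u = 36,
  F = r_u · r_v = 0,
  G = r_v · r_v = 36*sin(u)^2.
Evaluating at (u, v) = (2*pi/5, 2*pi/3): E = 36, F = 0, G = 9*sqrt(5)/2 + 45/2.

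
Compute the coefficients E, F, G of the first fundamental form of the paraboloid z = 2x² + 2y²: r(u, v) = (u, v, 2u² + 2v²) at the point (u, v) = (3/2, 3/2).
E = 37;  F = 36;  G = 37

Partials: r_u = (1, 0, 4*u), r_v = (0, 1, 4*v). As functions of (u, v):
  E = r_u · r_u = 16*u^2 + 1,
  F = r_u · r_v = 16*u*v,
  G = r_v · r_v = 16*v^2 + 1.
Evaluating at (u, v) = (3/2, 3/2): E = 37, F = 36, G = 37.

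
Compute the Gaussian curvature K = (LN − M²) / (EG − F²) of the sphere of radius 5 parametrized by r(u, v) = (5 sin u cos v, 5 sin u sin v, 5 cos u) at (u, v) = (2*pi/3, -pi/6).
K = 1/25

Coefficients of the first fundamental form: E = 25, F = 0, G = 25*sin(u)^2.
Coefficients of the second fundamental form: L = -5*sin(u)/Abs(sin(u)), M = 0, N = -5*sin(u)^3/Abs(sin(u)).
Assemble K = (LN − M²)/(EG − F²) = 1/25. At (u, v) = (2*pi/3, -pi/6): K = 1/25.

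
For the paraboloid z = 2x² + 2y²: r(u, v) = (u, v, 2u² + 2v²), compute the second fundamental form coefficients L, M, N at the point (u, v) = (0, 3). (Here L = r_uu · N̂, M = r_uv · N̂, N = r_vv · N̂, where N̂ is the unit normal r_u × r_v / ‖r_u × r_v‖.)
L = 4*sqrt(145)/145;  M = 0;  N = 4*sqrt(145)/145

Compute the unit normal N̂(u, v) = (-4*u/sqrt(16*u^2 + 16*v^2 + 1), -4*v/sqrt(16*u^2 + 16*v^2 + 1), 1/sqrt(16*u^2 + 16*v^2 + 1)), and the second partials r_uu, r_uv, r_vv. Take dot products:
  L(u, v) = r_uu · N̂ = 4/sqrt(16*u^2 + 16*v^2 + 1),
  M(u, v) = r_uv · N̂ = 0,
  N(u, v) = r_vv · N̂ = 4/sqrt(16*u^2 + 16*v^2 + 1).
Evaluating at (u, v) = (0, 3):
  L = 4*sqrt(145)/145, M = 0, N = 4*sqrt(145)/145.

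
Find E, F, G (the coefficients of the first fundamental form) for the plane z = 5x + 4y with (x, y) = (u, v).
E = 26;  F = 20;  G = 17

Compute partials: r_u = (1, 0, 5), r_v = (0, 1, 4). Then
  E = r_u · r_u = 26,
  F = r_u · r_v = 20,
  G = r_v · r_v = 17.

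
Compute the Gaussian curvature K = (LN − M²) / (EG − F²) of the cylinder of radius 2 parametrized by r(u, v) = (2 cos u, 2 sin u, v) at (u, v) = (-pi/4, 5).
K = 0

Coefficients of the first fundamental form: E = 4, F = 0, G = 1.
Coefficients of the second fundamental form: L = -2, M = 0, N = 0.
Assemble K = (LN − M²)/(EG − F²) = 0. At (u, v) = (-pi/4, 5): K = 0.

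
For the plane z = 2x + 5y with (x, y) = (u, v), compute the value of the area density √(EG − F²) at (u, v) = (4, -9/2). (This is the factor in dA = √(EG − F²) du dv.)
√(EG − F²)|_{(4, -9/2)} = sqrt(30)

E = 5, F = 10, G = 26, so EG − F² = 30. Taking the positive square root: √(EG − F²) = sqrt(30). At (u, v) = (4, -9/2): sqrt(30).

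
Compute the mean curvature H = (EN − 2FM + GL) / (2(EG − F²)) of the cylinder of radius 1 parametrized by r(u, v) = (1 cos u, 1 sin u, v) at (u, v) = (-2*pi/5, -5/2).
H = -1/2

With E = 1, F = 0, G = 1, L = -1, M = 0, N = 0, assemble
  H = (EN − 2FM + GL) / (2(EG − F²)) = -1/2.
At (u, v) = (-2*pi/5, -5/2): H = -1/2.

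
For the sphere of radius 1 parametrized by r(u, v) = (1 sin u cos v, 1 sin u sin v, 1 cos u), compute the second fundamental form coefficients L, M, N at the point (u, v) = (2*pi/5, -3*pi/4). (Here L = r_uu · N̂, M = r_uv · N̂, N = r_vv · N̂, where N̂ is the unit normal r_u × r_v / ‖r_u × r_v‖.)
L = -1;  M = 0;  N = -5/8 - sqrt(5)/8

Compute the unit normal N̂(u, v) = (sin(u)^2*cos(v)/Abs(sin(u)), sin(u)^2*sin(v)/Abs(sin(u)), sin(2*u)/(2*Abs(sin(u)))), and the second partials r_uu, r_uv, r_vv. Take dot products:
  L(u, v) = r_uu · N̂ = -sin(u)/Abs(sin(u)),
  M(u, v) = r_uv · N̂ = 0,
  N(u, v) = r_vv · N̂ = -sin(u)^3/Abs(sin(u)).
Evaluating at (u, v) = (2*pi/5, -3*pi/4):
  L = -1, M = 0, N = -5/8 - sqrt(5)/8.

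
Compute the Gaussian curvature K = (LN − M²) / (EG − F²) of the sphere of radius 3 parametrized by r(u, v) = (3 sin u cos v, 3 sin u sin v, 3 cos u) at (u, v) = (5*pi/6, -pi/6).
K = 1/9

Coefficients of the first fundamental form: E = 9, F = 0, G = 9*sin(u)^2.
Coefficients of the second fundamental form: L = -3*sin(u)/Abs(sin(u)), M = 0, N = -3*sin(u)^3/Abs(sin(u)).
Assemble K = (LN − M²)/(EG − F²) = 1/9. At (u, v) = (5*pi/6, -pi/6): K = 1/9.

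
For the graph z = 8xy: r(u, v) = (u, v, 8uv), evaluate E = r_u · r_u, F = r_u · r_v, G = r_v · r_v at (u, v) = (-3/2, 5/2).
E = 401;  F = -240;  G = 145

Partials: r_u = (1, 0, 8*v), r_v = (0, 1, 8*u). As functions of (u, v):
  E = r_u · r_u = 64*v^2 + 1,
  F = r_u · r_v = 64*u*v,
  G = r_v · r_v = 64*u^2 + 1.
Evaluating at (u, v) = (-3/2, 5/2): E = 401, F = -240, G = 145.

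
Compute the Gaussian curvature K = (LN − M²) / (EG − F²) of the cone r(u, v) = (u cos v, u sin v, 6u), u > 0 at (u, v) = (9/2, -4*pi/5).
K = 0

Coefficients of the first fundamental form: E = 37, F = 0, G = u^2.
Coefficients of the second fundamental form: L = 0, M = 0, N = 6*sqrt(37)*u^2/(37*Abs(u)).
Assemble K = (LN − M²)/(EG − F²) = 0. At (u, v) = (9/2, -4*pi/5): K = 0.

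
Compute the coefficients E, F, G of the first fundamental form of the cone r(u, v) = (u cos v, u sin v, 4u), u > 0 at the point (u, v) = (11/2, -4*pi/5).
E = 17;  F = 0;  G = 121/4

Partials: r_u = (cos(v), sin(v), 4), r_v = (-u*sin(v), u*cos(v), 0). As functions of (u, v):
  E = r_u · r_u = 17,
  F = r_u · r_v = 0,
  G = r_v · r_v = u^2.
Evaluating at (u, v) = (11/2, -4*pi/5): E = 17, F = 0, G = 121/4.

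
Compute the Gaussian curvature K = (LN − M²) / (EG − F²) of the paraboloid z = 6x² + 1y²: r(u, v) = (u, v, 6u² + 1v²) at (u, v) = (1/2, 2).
K = 24/2809

Coefficients of the first fundamental form: E = 144*u^2 + 1, F = 24*u*v, G = 4*v^2 + 1.
Coefficients of the second fundamental form: L = 12/sqrt(144*u^2 + 4*v^2 + 1), M = 0, N = 2/sqrt(144*u^2 + 4*v^2 + 1).
Assemble K = (LN − M²)/(EG − F²) = 24/(20736*u^4 + 1152*u^2*v^2 + 288*u^2 + 16*v^4 + 8*v^2 + 1). At (u, v) = (1/2, 2): K = 24/2809.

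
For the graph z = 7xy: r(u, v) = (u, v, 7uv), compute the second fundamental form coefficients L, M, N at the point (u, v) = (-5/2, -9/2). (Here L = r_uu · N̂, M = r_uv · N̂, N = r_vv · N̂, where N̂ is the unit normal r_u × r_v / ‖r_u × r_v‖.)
L = 0;  M = 7*sqrt(5198)/2599;  N = 0

Compute the unit normal N̂(u, v) = (-7*v/sqrt(49*u^2 + 49*v^2 + 1), -7*u/sqrt(49*u^2 + 49*v^2 + 1), 1/sqrt(49*u^2 + 49*v^2 + 1)), and the second partials r_uu, r_uv, r_vv. Take dot products:
  L(u, v) = r_uu · N̂ = 0,
  M(u, v) = r_uv · N̂ = 7/sqrt(49*u^2 + 49*v^2 + 1),
  N(u, v) = r_vv · N̂ = 0.
Evaluating at (u, v) = (-5/2, -9/2):
  L = 0, M = 7*sqrt(5198)/2599, N = 0.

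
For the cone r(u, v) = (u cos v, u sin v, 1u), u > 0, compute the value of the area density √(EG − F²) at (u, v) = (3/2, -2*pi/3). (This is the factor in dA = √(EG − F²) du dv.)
√(EG − F²)|_{(3/2, -2*pi/3)} = 3*sqrt(2)/2

E = 2, F = 0, G = u^2, so EG − F² = 2*u^2. Taking the positive square root: √(EG − F²) = sqrt(2)*Abs(u). At (u, v) = (3/2, -2*pi/3): 3*sqrt(2)/2.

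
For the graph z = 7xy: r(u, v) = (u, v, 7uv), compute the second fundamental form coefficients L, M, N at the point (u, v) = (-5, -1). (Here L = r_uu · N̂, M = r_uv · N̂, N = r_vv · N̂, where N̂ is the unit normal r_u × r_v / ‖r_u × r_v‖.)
L = 0;  M = 7*sqrt(51)/255;  N = 0

Compute the unit normal N̂(u, v) = (-7*v/sqrt(49*u^2 + 49*v^2 + 1), -7*u/sqrt(49*u^2 + 49*v^2 + 1), 1/sqrt(49*u^2 + 49*v^2 + 1)), and the second partials r_uu, r_uv, r_vv. Take dot products:
  L(u, v) = r_uu · N̂ = 0,
  M(u, v) = r_uv · N̂ = 7/sqrt(49*u^2 + 49*v^2 + 1),
  N(u, v) = r_vv · N̂ = 0.
Evaluating at (u, v) = (-5, -1):
  L = 0, M = 7*sqrt(51)/255, N = 0.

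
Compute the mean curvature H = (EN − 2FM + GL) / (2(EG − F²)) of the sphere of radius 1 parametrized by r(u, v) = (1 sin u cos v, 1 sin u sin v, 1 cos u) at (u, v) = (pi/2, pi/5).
H = -1

With E = 1, F = 0, G = sin(u)^2, L = -sin(u)/Abs(sin(u)), M = 0, N = -sin(u)^3/Abs(sin(u)), assemble
  H = (EN − 2FM + GL) / (2(EG − F²)) = -sin(u)/Abs(sin(u)).
At (u, v) = (pi/2, pi/5): H = -1.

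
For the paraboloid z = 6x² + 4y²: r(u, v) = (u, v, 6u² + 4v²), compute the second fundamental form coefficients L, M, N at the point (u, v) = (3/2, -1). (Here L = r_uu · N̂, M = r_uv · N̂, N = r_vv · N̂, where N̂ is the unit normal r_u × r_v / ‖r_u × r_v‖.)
L = 12*sqrt(389)/389;  M = 0;  N = 8*sqrt(389)/389

Compute the unit normal N̂(u, v) = (-12*u/sqrt(144*u^2 + 64*v^2 + 1), -8*v/sqrt(144*u^2 + 64*v^2 + 1), 1/sqrt(144*u^2 + 64*v^2 + 1)), and the second partials r_uu, r_uv, r_vv. Take dot products:
  L(u, v) = r_uu · N̂ = 12/sqrt(144*u^2 + 64*v^2 + 1),
  M(u, v) = r_uv · N̂ = 0,
  N(u, v) = r_vv · N̂ = 8/sqrt(144*u^2 + 64*v^2 + 1).
Evaluating at (u, v) = (3/2, -1):
  L = 12*sqrt(389)/389, M = 0, N = 8*sqrt(389)/389.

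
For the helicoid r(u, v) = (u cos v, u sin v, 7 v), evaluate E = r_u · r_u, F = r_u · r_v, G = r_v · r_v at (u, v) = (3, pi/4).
E = 1;  F = 0;  G = 58

Partials: r_u = (cos(v), sin(v), 0), r_v = (-u*sin(v), u*cos(v), 7). As functions of (u, v):
  E = r_u · r_u = 1,
  F = r_u · r_v = 0,
  G = r_v · r_v = u^2 + 49.
Evaluating at (u, v) = (3, pi/4): E = 1, F = 0, G = 58.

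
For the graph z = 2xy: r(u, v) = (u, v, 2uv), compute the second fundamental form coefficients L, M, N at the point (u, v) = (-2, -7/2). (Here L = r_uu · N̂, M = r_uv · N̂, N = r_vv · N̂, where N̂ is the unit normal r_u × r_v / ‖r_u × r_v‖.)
L = 0;  M = sqrt(66)/33;  N = 0

Compute the unit normal N̂(u, v) = (-2*v/sqrt(4*u^2 + 4*v^2 + 1), -2*u/sqrt(4*u^2 + 4*v^2 + 1), 1/sqrt(4*u^2 + 4*v^2 + 1)), and the second partials r_uu, r_uv, r_vv. Take dot products:
  L(u, v) = r_uu · N̂ = 0,
  M(u, v) = r_uv · N̂ = 2/sqrt(4*u^2 + 4*v^2 + 1),
  N(u, v) = r_vv · N̂ = 0.
Evaluating at (u, v) = (-2, -7/2):
  L = 0, M = sqrt(66)/33, N = 0.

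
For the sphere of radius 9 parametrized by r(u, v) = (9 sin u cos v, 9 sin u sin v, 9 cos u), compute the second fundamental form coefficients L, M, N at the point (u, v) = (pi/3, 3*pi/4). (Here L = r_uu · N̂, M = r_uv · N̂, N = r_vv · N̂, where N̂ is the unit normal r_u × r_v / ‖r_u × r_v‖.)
L = -9;  M = 0;  N = -27/4

Compute the unit normal N̂(u, v) = (sin(u)^2*cos(v)/Abs(sin(u)), sin(u)^2*sin(v)/Abs(sin(u)), sin(2*u)/(2*Abs(sin(u)))), and the second partials r_uu, r_uv, r_vv. Take dot products:
  L(u, v) = r_uu · N̂ = -9*sin(u)/Abs(sin(u)),
  M(u, v) = r_uv · N̂ = 0,
  N(u, v) = r_vv · N̂ = -9*sin(u)^3/Abs(sin(u)).
Evaluating at (u, v) = (pi/3, 3*pi/4):
  L = -9, M = 0, N = -27/4.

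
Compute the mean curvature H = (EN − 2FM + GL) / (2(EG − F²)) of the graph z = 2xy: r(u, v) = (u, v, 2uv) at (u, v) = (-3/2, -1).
H = -3*sqrt(14)/49

With E = 4*v^2 + 1, F = 4*u*v, G = 4*u^2 + 1, L = 0, M = 2/sqrt(4*u^2 + 4*v^2 + 1), N = 0, assemble
  H = (EN − 2FM + GL) / (2(EG − F²)) = -8*u*v/(4*u^2 + 4*v^2 + 1)^(3/2).
At (u, v) = (-3/2, -1): H = -3*sqrt(14)/49.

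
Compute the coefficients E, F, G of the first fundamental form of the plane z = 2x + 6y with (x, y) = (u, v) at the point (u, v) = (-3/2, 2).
E = 5;  F = 12;  G = 37

Partials: r_u = (1, 0, 2), r_v = (0, 1, 6). As functions of (u, v):
  E = r_u · r_u = 5,
  F = r_u · r_v = 12,
  G = r_v · r_v = 37.
Evaluating at (u, v) = (-3/2, 2): E = 5, F = 12, G = 37.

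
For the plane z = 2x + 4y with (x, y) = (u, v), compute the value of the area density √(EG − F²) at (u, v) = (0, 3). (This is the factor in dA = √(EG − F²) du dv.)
√(EG − F²)|_{(0, 3)} = sqrt(21)

E = 5, F = 8, G = 17, so EG − F² = 21. Taking the positive square root: √(EG − F²) = sqrt(21). At (u, v) = (0, 3): sqrt(21).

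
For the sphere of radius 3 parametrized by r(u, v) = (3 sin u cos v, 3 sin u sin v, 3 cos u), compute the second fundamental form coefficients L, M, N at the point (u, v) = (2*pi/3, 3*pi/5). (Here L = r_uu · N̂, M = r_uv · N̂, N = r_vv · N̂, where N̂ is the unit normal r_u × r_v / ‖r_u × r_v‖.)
L = -3;  M = 0;  N = -9/4

Compute the unit normal N̂(u, v) = (sin(u)^2*cos(v)/Abs(sin(u)), sin(u)^2*sin(v)/Abs(sin(u)), sin(2*u)/(2*Abs(sin(u)))), and the second partials r_uu, r_uv, r_vv. Take dot products:
  L(u, v) = r_uu · N̂ = -3*sin(u)/Abs(sin(u)),
  M(u, v) = r_uv · N̂ = 0,
  N(u, v) = r_vv · N̂ = -3*sin(u)^3/Abs(sin(u)).
Evaluating at (u, v) = (2*pi/3, 3*pi/5):
  L = -3, M = 0, N = -9/4.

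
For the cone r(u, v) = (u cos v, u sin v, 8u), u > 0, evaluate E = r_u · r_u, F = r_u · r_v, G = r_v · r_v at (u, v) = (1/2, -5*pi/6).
E = 65;  F = 0;  G = 1/4

Partials: r_u = (cos(v), sin(v), 8), r_v = (-u*sin(v), u*cos(v), 0). As functions of (u, v):
  E = r_u · r_u = 65,
  F = r_u · r_v = 0,
  G = r_v · r_v = u^2.
Evaluating at (u, v) = (1/2, -5*pi/6): E = 65, F = 0, G = 1/4.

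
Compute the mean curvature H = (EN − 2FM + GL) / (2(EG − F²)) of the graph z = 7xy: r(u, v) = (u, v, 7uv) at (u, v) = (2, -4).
H = 2744*sqrt(109)/320787

With E = 49*v^2 + 1, F = 49*u*v, G = 49*u^2 + 1, L = 0, M = 7/sqrt(49*u^2 + 49*v^2 + 1), N = 0, assemble
  H = (EN − 2FM + GL) / (2(EG − F²)) = -343*u*v/(49*u^2 + 49*v^2 + 1)^(3/2).
At (u, v) = (2, -4): H = 2744*sqrt(109)/320787.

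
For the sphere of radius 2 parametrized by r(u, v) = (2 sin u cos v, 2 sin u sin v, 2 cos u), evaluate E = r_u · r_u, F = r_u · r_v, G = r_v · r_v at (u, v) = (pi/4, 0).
E = 4;  F = 0;  G = 2

Partials: r_u = (2*cos(u)*cos(v), 2*sin(v)*cos(u), -2*sin(u)), r_v = (-2*sin(u)*sin(v), 2*sin(u)*cos(v), 0). As functions of (u, v):
  E = r_u · r_u = 4,
  F = r_u · r_v = 0,
  G = r_v · r_v = 4*sin(u)^2.
Evaluating at (u, v) = (pi/4, 0): E = 4, F = 0, G = 2.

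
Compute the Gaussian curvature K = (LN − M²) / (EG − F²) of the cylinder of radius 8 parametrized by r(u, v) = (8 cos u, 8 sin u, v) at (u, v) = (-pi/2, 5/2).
K = 0

Coefficients of the first fundamental form: E = 64, F = 0, G = 1.
Coefficients of the second fundamental form: L = -8, M = 0, N = 0.
Assemble K = (LN − M²)/(EG − F²) = 0. At (u, v) = (-pi/2, 5/2): K = 0.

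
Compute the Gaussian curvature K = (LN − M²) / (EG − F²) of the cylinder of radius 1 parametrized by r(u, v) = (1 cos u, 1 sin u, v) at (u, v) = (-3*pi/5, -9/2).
K = 0

Coefficients of the first fundamental form: E = 1, F = 0, G = 1.
Coefficients of the second fundamental form: L = -1, M = 0, N = 0.
Assemble K = (LN − M²)/(EG − F²) = 0. At (u, v) = (-3*pi/5, -9/2): K = 0.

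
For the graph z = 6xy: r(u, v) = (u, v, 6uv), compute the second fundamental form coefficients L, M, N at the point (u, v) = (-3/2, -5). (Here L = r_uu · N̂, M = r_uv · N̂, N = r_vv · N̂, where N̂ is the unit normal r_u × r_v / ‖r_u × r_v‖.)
L = 0;  M = 3*sqrt(982)/491;  N = 0

Compute the unit normal N̂(u, v) = (-6*v/sqrt(36*u^2 + 36*v^2 + 1), -6*u/sqrt(36*u^2 + 36*v^2 + 1), 1/sqrt(36*u^2 + 36*v^2 + 1)), and the second partials r_uu, r_uv, r_vv. Take dot products:
  L(u, v) = r_uu · N̂ = 0,
  M(u, v) = r_uv · N̂ = 6/sqrt(36*u^2 + 36*v^2 + 1),
  N(u, v) = r_vv · N̂ = 0.
Evaluating at (u, v) = (-3/2, -5):
  L = 0, M = 3*sqrt(982)/491, N = 0.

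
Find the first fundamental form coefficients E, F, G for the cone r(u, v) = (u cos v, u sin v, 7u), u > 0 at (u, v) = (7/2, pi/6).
E = 50;  F = 0;  G = 49/4

Partials: r_u = (cos(v), sin(v), 7), r_v = (-u*sin(v), u*cos(v), 0). As functions of (u, v):
  E = r_u · r_u = 50,
  F = r_u · r_v = 0,
  G = r_v · r_v = u^2.
Evaluating at (u, v) = (7/2, pi/6): E = 50, F = 0, G = 49/4.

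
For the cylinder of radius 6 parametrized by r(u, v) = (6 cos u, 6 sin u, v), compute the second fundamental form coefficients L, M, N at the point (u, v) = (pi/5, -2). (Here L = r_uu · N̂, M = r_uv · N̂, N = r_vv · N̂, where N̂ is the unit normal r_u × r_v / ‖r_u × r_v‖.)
L = -6;  M = 0;  N = 0

Compute the unit normal N̂(u, v) = (cos(u), sin(u), 0), and the second partials r_uu, r_uv, r_vv. Take dot products:
  L(u, v) = r_uu · N̂ = -6,
  M(u, v) = r_uv · N̂ = 0,
  N(u, v) = r_vv · N̂ = 0.
Evaluating at (u, v) = (pi/5, -2):
  L = -6, M = 0, N = 0.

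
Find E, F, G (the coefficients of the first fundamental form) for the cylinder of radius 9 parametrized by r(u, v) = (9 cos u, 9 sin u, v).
E = 81;  F = 0;  G = 1

Compute partials: r_u = (-9*sin(u), 9*cos(u), 0), r_v = (0, 0, 1). Then
  E = r_u · r_u = 81,
  F = r_u · r_v = 0,
  G = r_v · r_v = 1.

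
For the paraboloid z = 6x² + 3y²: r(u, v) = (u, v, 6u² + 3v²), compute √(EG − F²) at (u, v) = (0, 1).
√(EG − F²)|_{(0, 1)} = sqrt(37)

E = 144*u^2 + 1, F = 72*u*v, G = 36*v^2 + 1; EG − F² = 144*u^2 + 36*v^2 + 1; √(EG − F²) = sqrt(144*u^2 + 36*v^2 + 1). At the given point: sqrt(37).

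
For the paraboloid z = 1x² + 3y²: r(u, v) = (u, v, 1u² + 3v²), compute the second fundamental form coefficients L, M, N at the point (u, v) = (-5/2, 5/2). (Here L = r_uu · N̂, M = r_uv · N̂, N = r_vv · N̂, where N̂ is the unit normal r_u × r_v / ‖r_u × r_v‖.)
L = 2*sqrt(251)/251;  M = 0;  N = 6*sqrt(251)/251

Compute the unit normal N̂(u, v) = (-2*u/sqrt(4*u^2 + 36*v^2 + 1), -6*v/sqrt(4*u^2 + 36*v^2 + 1), 1/sqrt(4*u^2 + 36*v^2 + 1)), and the second partials r_uu, r_uv, r_vv. Take dot products:
  L(u, v) = r_uu · N̂ = 2/sqrt(4*u^2 + 36*v^2 + 1),
  M(u, v) = r_uv · N̂ = 0,
  N(u, v) = r_vv · N̂ = 6/sqrt(4*u^2 + 36*v^2 + 1).
Evaluating at (u, v) = (-5/2, 5/2):
  L = 2*sqrt(251)/251, M = 0, N = 6*sqrt(251)/251.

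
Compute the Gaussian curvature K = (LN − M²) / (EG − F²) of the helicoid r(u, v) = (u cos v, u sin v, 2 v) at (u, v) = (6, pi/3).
K = -1/400

Coefficients of the first fundamental form: E = 1, F = 0, G = u^2 + 4.
Coefficients of the second fundamental form: L = 0, M = -2/sqrt(u^2 + 4), N = 0.
Assemble K = (LN − M²)/(EG − F²) = -4/(u^2 + 4)^2. At (u, v) = (6, pi/3): K = -1/400.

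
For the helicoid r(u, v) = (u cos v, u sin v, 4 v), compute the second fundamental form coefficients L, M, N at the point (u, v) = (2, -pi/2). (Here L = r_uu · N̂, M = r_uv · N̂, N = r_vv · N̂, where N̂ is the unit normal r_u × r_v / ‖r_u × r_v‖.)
L = 0;  M = -2*sqrt(5)/5;  N = 0

Compute the unit normal N̂(u, v) = (4*sin(v)/sqrt(u^2 + 16), -4*cos(v)/sqrt(u^2 + 16), u/sqrt(u^2 + 16)), and the second partials r_uu, r_uv, r_vv. Take dot products:
  L(u, v) = r_uu · N̂ = 0,
  M(u, v) = r_uv · N̂ = -4/sqrt(u^2 + 16),
  N(u, v) = r_vv · N̂ = 0.
Evaluating at (u, v) = (2, -pi/2):
  L = 0, M = -2*sqrt(5)/5, N = 0.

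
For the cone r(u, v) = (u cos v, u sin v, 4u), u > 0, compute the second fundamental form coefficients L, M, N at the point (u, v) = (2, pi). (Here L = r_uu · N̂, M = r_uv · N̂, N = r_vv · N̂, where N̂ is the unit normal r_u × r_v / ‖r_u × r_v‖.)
L = 0;  M = 0;  N = 8*sqrt(17)/17

Compute the unit normal N̂(u, v) = (-4*sqrt(17)*u*cos(v)/(17*Abs(u)), -4*sqrt(17)*u*sin(v)/(17*Abs(u)), sqrt(17)*u/(17*Abs(u))), and the second partials r_uu, r_uv, r_vv. Take dot products:
  L(u, v) = r_uu · N̂ = 0,
  M(u, v) = r_uv · N̂ = 0,
  N(u, v) = r_vv · N̂ = 4*sqrt(17)*u^2/(17*Abs(u)).
Evaluating at (u, v) = (2, pi):
  L = 0, M = 0, N = 8*sqrt(17)/17.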